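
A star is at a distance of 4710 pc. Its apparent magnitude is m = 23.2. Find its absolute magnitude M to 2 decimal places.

M ≈ 9.83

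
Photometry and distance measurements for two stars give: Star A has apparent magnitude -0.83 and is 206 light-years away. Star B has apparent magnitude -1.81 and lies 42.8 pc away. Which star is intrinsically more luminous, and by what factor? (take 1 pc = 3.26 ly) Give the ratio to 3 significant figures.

Star B is more luminous, by a factor of 1.13.

Star A: d = 206 ly / 3.26 = 63.19 pc
Star A: M = m − 5 log₁₀ d + 5 = -0.83 − 5·1.8006 + 5 = -4.833
Star B: M = m − 5 log₁₀ d + 5 = -1.81 − 5·1.6314 + 5 = -4.967
ΔM = M_A − M_B = -4.833 − (-4.967) = 0.134; smaller M is more luminous → Star B.
L ratio = 10^(0.4 |ΔM|) = 10^0.054 = 1.131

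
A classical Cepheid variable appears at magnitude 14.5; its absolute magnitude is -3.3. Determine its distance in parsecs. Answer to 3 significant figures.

d ≈ 36300 pc

μ = m − M = 17.800
m − M = 5 log₁₀ d − 5
log₁₀ d = (m − M)/5 + 1 = 4.5600
d = 10^4.5600 = 36310 pc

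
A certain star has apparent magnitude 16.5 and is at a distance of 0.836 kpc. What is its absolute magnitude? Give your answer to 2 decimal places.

M ≈ 6.89

d = 0.836 kpc = 836.0 pc
5 log₁₀(d/10 pc) = 5 log₁₀(836.0) − 5 = 9.611
M = m − 5 log₁₀(d/10) = 16.5 − 9.611 = 6.889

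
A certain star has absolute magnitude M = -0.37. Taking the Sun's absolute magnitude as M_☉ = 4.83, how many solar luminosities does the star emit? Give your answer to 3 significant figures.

M − M_☉ = -0.37 − 4.83 = -5.200
L/L_☉ = 10^(−0.4 (M − M_☉)) = 10^2.080 = 120.2

L/L_☉ ≈ 120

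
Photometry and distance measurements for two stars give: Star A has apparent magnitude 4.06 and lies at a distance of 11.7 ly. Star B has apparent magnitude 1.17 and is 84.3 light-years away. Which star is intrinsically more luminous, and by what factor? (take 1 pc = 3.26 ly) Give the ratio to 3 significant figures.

Star A: d = 11.7 ly / 3.26 = 3.589 pc
Star A: M = m − 5 log₁₀ d + 5 = 4.06 − 5·0.5550 + 5 = 6.285
Star B: d = 84.3 ly / 3.26 = 25.86 pc
Star B: M = m − 5 log₁₀ d + 5 = 1.17 − 5·1.4126 + 5 = -0.893
ΔM = M_A − M_B = 6.285 − (-0.893) = 7.178; smaller M is more luminous → Star B.
L ratio = 10^(0.4 |ΔM|) = 10^2.871 = 743.5

Star B is more luminous, by a factor of 744.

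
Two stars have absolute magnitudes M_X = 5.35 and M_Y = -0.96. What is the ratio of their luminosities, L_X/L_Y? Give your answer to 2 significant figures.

L_X/L_Y ≈ 3.0×10^-3

ΔM = M_X − M_Y = 6.31
L_X/L_Y = 10^(−0.4 ΔM) = 10^-2.524 = 2.992×10^-3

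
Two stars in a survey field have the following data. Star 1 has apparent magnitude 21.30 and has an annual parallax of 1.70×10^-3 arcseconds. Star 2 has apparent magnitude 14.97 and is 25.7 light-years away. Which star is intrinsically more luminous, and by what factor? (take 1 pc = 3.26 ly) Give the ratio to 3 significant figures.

Star 1 is more luminous, by a factor of 16.4.

Star 1: d = 1/p = 1/1.70×10^-3″ = 588.2 pc
Star 1: M = m − 5 log₁₀ d + 5 = 21.30 − 5·2.7696 + 5 = 12.452
Star 2: d = 25.7 ly / 3.26 = 7.883 pc
Star 2: M = m − 5 log₁₀ d + 5 = 14.97 − 5·0.8967 + 5 = 15.486
ΔM = M_1 − M_2 = 12.452 − (15.486) = -3.034; smaller M is more luminous → Star 1.
L ratio = 10^(0.4 |ΔM|) = 10^1.214 = 16.36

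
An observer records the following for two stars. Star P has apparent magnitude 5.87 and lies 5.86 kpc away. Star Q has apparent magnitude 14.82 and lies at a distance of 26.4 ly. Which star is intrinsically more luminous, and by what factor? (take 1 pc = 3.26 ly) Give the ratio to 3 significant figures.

Star P: d = 5.86 kpc = 5860 pc
Star P: M = m − 5 log₁₀ d + 5 = 5.87 − 5·3.7679 + 5 = -7.969
Star Q: d = 26.4 ly / 3.26 = 8.098 pc
Star Q: M = m − 5 log₁₀ d + 5 = 14.82 − 5·0.9084 + 5 = 15.278
ΔM = M_P − M_Q = -7.969 − (15.278) = -23.248; smaller M is more luminous → Star P.
L ratio = 10^(0.4 |ΔM|) = 10^9.299 = 1.991×10^9

Star P is more luminous, by a factor of 1.99×10^9.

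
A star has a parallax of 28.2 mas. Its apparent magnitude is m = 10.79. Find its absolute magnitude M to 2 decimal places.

p = 28.2 mas = 0.0282″ → d = 1/p = 35.46 pc
5 log₁₀(d/10 pc) = 5 log₁₀(35.46) − 5 = 2.749
M = m − 5 log₁₀(d/10) = 10.79 − 2.749 = 8.041

M ≈ 8.04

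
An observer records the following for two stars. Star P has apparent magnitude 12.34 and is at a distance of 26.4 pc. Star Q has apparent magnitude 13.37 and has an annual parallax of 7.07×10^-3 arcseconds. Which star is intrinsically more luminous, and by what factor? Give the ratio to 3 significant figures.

Star P: M = m − 5 log₁₀ d + 5 = 12.34 − 5·1.4216 + 5 = 10.232
Star Q: d = 1/p = 1/7.07×10^-3″ = 141.4 pc
Star Q: M = m − 5 log₁₀ d + 5 = 13.37 − 5·2.1506 + 5 = 7.617
ΔM = M_P − M_Q = 10.232 − (7.617) = 2.615; smaller M is more luminous → Star Q.
L ratio = 10^(0.4 |ΔM|) = 10^1.046 = 11.12

Star Q is more luminous, by a factor of 11.1.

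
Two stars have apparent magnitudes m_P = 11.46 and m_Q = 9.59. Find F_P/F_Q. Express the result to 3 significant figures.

Δm = 11.46 − (9.59) = 1.87
Flux ratio = 10^(−0.4 Δm) = 10^(−0.4 × 1.87) = 10^-0.748 = 0.1786

F_P/F_Q ≈ 0.179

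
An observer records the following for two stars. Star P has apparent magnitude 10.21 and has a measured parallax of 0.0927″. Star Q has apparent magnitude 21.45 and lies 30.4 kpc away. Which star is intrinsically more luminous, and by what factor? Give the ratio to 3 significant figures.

Star Q is more luminous, by a factor of 253.

Star P: d = 1/p = 1/0.0927″ = 10.79 pc
Star P: M = m − 5 log₁₀ d + 5 = 10.21 − 5·1.0329 + 5 = 10.045
Star Q: d = 30.4 kpc = 30400 pc
Star Q: M = m − 5 log₁₀ d + 5 = 21.45 − 5·4.4829 + 5 = 4.036
ΔM = M_P − M_Q = 10.045 − (4.036) = 6.010; smaller M is more luminous → Star Q.
L ratio = 10^(0.4 |ΔM|) = 10^2.404 = 253.5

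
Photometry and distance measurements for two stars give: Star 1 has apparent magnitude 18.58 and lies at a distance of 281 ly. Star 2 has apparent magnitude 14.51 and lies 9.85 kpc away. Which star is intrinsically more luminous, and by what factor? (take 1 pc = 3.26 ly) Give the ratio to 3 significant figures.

Star 2 is more luminous, by a factor of 554000.

Star 1: d = 281 ly / 3.26 = 86.20 pc
Star 1: M = m − 5 log₁₀ d + 5 = 18.58 − 5·1.9355 + 5 = 13.903
Star 2: d = 9.85 kpc = 9850 pc
Star 2: M = m − 5 log₁₀ d + 5 = 14.51 − 5·3.9934 + 5 = -0.457
ΔM = M_1 − M_2 = 13.903 − (-0.457) = 14.360; smaller M is more luminous → Star 2.
L ratio = 10^(0.4 |ΔM|) = 10^5.744 = 554500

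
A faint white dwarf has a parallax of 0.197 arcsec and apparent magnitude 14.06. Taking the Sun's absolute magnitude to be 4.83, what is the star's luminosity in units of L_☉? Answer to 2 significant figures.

d = 1/p = 1/0.197″ = 5.076 pc
M = m − 5 log₁₀ d + 5 = 14.06 − 5·0.7055 + 5 = 15.532
M − M_☉ = 15.532 − 4.83 = 10.702
L/L_☉ = 10^(−0.4 × 10.702) = 5.237×10^-5

L/L_☉ ≈ 5.2×10^-5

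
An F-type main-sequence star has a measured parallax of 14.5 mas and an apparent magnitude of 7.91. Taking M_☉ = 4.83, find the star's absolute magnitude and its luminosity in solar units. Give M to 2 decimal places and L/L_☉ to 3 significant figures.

M ≈ 3.72; L/L_☉ ≈ 2.79

d = 1/p = 1000/14.5 mas = 68.97 pc
M = m − 5 log₁₀ d + 5 = 7.91 − 5·1.8386 + 5 = 3.717
M − M_☉ = 3.717 − 4.83 = -1.113
L/L_☉ = 10^(−0.4 × -1.113) = 2.788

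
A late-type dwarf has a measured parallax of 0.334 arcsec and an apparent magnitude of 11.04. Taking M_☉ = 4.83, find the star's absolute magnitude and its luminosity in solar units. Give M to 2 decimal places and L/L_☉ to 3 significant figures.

M ≈ 13.66; L/L_☉ ≈ 2.94×10^-4

d = 1/p = 1/0.334″ = 2.994 pc
M = m − 5 log₁₀ d + 5 = 11.04 − 5·0.4763 + 5 = 13.659
M − M_☉ = 13.659 − 4.83 = 8.829
L/L_☉ = 10^(−0.4 × 8.829) = 2.941×10^-4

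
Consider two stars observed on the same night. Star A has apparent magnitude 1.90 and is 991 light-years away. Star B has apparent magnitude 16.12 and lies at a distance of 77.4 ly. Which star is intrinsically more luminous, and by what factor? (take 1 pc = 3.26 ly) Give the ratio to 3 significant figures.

Star A: d = 991 ly / 3.26 = 304.0 pc
Star A: M = m − 5 log₁₀ d + 5 = 1.90 − 5·2.4829 + 5 = -5.514
Star B: d = 77.4 ly / 3.26 = 23.74 pc
Star B: M = m − 5 log₁₀ d + 5 = 16.12 − 5·1.3755 + 5 = 14.242
ΔM = M_A − M_B = -5.514 − (14.242) = -19.757; smaller M is more luminous → Star A.
L ratio = 10^(0.4 |ΔM|) = 10^7.903 = 7.992×10^7

Star A is more luminous, by a factor of 7.99×10^7.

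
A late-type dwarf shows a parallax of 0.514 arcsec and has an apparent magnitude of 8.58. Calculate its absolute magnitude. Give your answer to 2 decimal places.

M ≈ 12.13

d = 1/p = 1/0.514″ = 1.946 pc
5 log₁₀(d/10 pc) = 5 log₁₀(1.946) − 5 = -3.555
M = m − 5 log₁₀(d/10) = 8.58 + 3.555 = 12.135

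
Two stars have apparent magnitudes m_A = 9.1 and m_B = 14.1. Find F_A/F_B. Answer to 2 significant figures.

F_A/F_B ≈ 100

Δm = 9.1 − (14.1) = -5.0
Flux ratio = 10^(−0.4 Δm) = 10^(−0.4 × -5.0) = 10^2.000 = 100.0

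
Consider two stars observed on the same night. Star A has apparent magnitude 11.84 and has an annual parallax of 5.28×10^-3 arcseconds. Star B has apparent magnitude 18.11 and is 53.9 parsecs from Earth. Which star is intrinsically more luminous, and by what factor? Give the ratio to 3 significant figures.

Star A: d = 1/p = 1/5.28×10^-3″ = 189.4 pc
Star A: M = m − 5 log₁₀ d + 5 = 11.84 − 5·2.2774 + 5 = 5.453
Star B: M = m − 5 log₁₀ d + 5 = 18.11 − 5·1.7316 + 5 = 14.452
ΔM = M_A − M_B = 5.453 − (14.452) = -8.999; smaller M is more luminous → Star A.
L ratio = 10^(0.4 |ΔM|) = 10^3.600 = 3977

Star A is more luminous, by a factor of 3980.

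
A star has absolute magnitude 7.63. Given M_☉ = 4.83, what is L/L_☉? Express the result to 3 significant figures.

L/L_☉ ≈ 0.0759

M − M_☉ = 7.63 − 4.83 = 2.800
L/L_☉ = 10^(−0.4 (M − M_☉)) = 10^-1.120 = 0.07586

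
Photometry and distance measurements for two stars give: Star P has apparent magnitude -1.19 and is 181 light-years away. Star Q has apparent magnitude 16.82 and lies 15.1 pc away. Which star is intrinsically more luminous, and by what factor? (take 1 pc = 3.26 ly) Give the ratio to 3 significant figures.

Star P: d = 181 ly / 3.26 = 55.52 pc
Star P: M = m − 5 log₁₀ d + 5 = -1.19 − 5·1.7445 + 5 = -4.912
Star Q: M = m − 5 log₁₀ d + 5 = 16.82 − 5·1.1790 + 5 = 15.925
ΔM = M_P − M_Q = -4.912 − (15.925) = -20.837; smaller M is more luminous → Star P.
L ratio = 10^(0.4 |ΔM|) = 10^8.335 = 2.163×10^8

Star P is more luminous, by a factor of 2.16×10^8.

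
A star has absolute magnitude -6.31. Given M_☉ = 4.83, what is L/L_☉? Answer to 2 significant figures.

L/L_☉ ≈ 29000

M − M_☉ = -6.31 − 4.83 = -11.140
L/L_☉ = 10^(−0.4 (M − M_☉)) = 10^4.456 = 28580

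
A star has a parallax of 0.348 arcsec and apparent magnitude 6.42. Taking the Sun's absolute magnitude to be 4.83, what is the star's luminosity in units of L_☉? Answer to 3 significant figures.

d = 1/p = 1/0.348″ = 2.874 pc
M = m − 5 log₁₀ d + 5 = 6.42 − 5·0.4584 + 5 = 9.128
M − M_☉ = 9.128 − 4.83 = 4.298
L/L_☉ = 10^(−0.4 × 4.298) = 0.01909

L/L_☉ ≈ 0.0191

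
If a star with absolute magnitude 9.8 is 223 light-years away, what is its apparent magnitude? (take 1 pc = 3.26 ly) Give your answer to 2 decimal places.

d = 223 ly / 3.26 = 68.40 pc
m = M + 5 log₁₀ d − 5 = 9.8 + 5·1.8351 − 5 = 13.975

m ≈ 13.98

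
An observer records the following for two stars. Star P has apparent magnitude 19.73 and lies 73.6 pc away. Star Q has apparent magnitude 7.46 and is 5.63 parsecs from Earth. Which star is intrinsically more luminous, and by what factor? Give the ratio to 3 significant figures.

Star Q is more luminous, by a factor of 473.

Star P: M = m − 5 log₁₀ d + 5 = 19.73 − 5·1.8669 + 5 = 15.396
Star Q: M = m − 5 log₁₀ d + 5 = 7.46 − 5·0.7505 + 5 = 8.707
ΔM = M_P − M_Q = 15.396 − (8.707) = 6.688; smaller M is more luminous → Star Q.
L ratio = 10^(0.4 |ΔM|) = 10^2.675 = 473.4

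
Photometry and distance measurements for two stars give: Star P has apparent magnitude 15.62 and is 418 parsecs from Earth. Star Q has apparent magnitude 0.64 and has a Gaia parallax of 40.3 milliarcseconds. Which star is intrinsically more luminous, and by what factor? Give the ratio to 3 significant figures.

Star P: M = m − 5 log₁₀ d + 5 = 15.62 − 5·2.6212 + 5 = 7.514
Star Q: p = 40.3 mas = 0.0403″ → d = 1/p = 24.81 pc
Star Q: M = m − 5 log₁₀ d + 5 = 0.64 − 5·1.3947 + 5 = -1.333
ΔM = M_P − M_Q = 7.514 − (-1.333) = 8.848; smaller M is more luminous → Star Q.
L ratio = 10^(0.4 |ΔM|) = 10^3.539 = 3460

Star Q is more luminous, by a factor of 3460.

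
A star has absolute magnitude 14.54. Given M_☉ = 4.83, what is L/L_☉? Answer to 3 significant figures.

L/L_☉ ≈ 1.31×10^-4

M − M_☉ = 14.54 − 4.83 = 9.710
L/L_☉ = 10^(−0.4 (M − M_☉)) = 10^-3.884 = 1.306×10^-4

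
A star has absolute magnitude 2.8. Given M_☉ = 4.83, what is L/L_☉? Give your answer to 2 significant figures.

L/L_☉ ≈ 6.5

M − M_☉ = 2.8 − 4.83 = -2.030
L/L_☉ = 10^(−0.4 (M − M_☉)) = 10^0.812 = 6.486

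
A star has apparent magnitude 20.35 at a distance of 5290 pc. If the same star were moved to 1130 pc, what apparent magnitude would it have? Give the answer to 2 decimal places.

m ≈ 17.00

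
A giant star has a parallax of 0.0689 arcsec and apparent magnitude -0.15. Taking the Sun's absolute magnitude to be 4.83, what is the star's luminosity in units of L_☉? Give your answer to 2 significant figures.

d = 1/p = 1/0.0689″ = 14.51 pc
M = m − 5 log₁₀ d + 5 = -0.15 − 5·1.1618 + 5 = -0.959
M − M_☉ = -0.959 − 4.83 = -5.789
L/L_☉ = 10^(−0.4 × -5.789) = 206.8

L/L_☉ ≈ 210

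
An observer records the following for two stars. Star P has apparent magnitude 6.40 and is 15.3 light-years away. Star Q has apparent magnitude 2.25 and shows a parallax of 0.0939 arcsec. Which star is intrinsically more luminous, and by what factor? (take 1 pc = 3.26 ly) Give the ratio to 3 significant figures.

Star P: d = 15.3 ly / 3.26 = 4.693 pc
Star P: M = m − 5 log₁₀ d + 5 = 6.40 − 5·0.6715 + 5 = 8.043
Star Q: d = 1/p = 1/0.0939″ = 10.65 pc
Star Q: M = m − 5 log₁₀ d + 5 = 2.25 − 5·1.0273 + 5 = 2.113
ΔM = M_P − M_Q = 8.043 − (2.113) = 5.929; smaller M is more luminous → Star Q.
L ratio = 10^(0.4 |ΔM|) = 10^2.372 = 235.4

Star Q is more luminous, by a factor of 235.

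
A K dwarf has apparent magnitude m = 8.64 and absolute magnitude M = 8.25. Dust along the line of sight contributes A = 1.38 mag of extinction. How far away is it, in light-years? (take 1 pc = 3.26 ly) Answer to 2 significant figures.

m − M = 5 log₁₀(d/10 pc) + A  ⇒  8.64 − (8.25) − 1.38 = 5 log₁₀(d/10)
-0.990 = 5 log₁₀(d/10)
log₁₀ d = (m − M − A)/5 + 1 = 0.8020
d = 10^0.8020 = 6.339 pc
= 20.66 ly

d ≈ 21 ly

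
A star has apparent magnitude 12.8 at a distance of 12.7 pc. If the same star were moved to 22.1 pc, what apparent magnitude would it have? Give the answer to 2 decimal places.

m ≈ 14.00

Flux ∝ 1/d², so Δm = 5 log₁₀(d₂/d₁) = 5 log₁₀(22.1/12.7) = 1.203
m₂ = m₁ + Δm = 12.8 + (1.203) = 14.003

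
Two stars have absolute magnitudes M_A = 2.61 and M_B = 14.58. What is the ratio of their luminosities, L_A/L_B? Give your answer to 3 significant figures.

L_A/L_B ≈ 61400

ΔM = M_A − M_B = -11.97
L_A/L_B = 10^(−0.4 ΔM) = 10^4.788 = 61380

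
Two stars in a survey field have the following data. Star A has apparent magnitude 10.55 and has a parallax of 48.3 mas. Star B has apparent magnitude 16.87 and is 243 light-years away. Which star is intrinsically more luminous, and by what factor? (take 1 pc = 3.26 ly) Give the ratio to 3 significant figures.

Star A is more luminous, by a factor of 26.0.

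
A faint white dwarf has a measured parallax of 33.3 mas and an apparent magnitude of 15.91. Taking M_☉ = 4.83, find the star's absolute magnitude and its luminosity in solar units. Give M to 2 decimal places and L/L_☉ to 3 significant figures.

d = 1/p = 1000/33.3 mas = 30.03 pc
M = m − 5 log₁₀ d + 5 = 15.91 − 5·1.4776 + 5 = 13.522
M − M_☉ = 13.522 − 4.83 = 8.692
L/L_☉ = 10^(−0.4 × 8.692) = 3.335×10^-4

M ≈ 13.52; L/L_☉ ≈ 3.34×10^-4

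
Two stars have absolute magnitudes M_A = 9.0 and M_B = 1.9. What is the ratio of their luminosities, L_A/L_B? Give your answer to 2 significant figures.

ΔM = M_A − M_B = 7.1
L_A/L_B = 10^(−0.4 ΔM) = 10^-2.840 = 1.445×10^-3

L_A/L_B ≈ 1.4×10^-3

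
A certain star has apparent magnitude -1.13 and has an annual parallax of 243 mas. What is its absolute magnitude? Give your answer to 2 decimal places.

M ≈ 0.80

p = 243 mas = 0.243″ → d = 1/p = 4.115 pc
5 log₁₀(d/10 pc) = 5 log₁₀(4.115) − 5 = -1.928
M = m − 5 log₁₀(d/10) = -1.13 + 1.928 = 0.798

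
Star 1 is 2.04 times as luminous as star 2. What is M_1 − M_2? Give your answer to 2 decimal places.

Pogson: ΔM = −2.5 log₁₀(ratio) = −2.5 log₁₀(2.04) = −2.5 × 0.3096 = -0.774
Star 1 is brighter, so it has the smaller magnitude: the difference is negative.

M_1 − M_2 ≈ -0.77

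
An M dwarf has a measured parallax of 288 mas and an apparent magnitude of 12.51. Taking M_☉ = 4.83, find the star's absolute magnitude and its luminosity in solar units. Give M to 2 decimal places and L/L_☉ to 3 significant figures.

M ≈ 14.81; L/L_☉ ≈ 1.02×10^-4

d = 1/p = 1000/288 mas = 3.472 pc
M = m − 5 log₁₀ d + 5 = 12.51 − 5·0.5406 + 5 = 14.807
M − M_☉ = 14.807 − 4.83 = 9.977
L/L_☉ = 10^(−0.4 × 9.977) = 1.021×10^-4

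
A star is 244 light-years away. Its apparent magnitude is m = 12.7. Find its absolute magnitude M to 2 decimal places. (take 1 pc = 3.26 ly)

M ≈ 8.33

d = 244 ly / 3.26 = 74.85 pc
5 log₁₀(d/10 pc) = 5 log₁₀(74.85) − 5 = 4.371
M = m − 5 log₁₀(d/10) = 12.7 − 4.371 = 8.329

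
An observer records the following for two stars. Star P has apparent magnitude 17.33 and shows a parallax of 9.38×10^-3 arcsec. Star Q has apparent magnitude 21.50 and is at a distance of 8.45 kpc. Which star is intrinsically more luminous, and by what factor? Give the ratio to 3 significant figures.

Star Q is more luminous, by a factor of 135.

Star P: d = 1/p = 1/9.38×10^-3″ = 106.6 pc
Star P: M = m − 5 log₁₀ d + 5 = 17.33 − 5·2.0278 + 5 = 12.191
Star Q: d = 8.45 kpc = 8450 pc
Star Q: M = m − 5 log₁₀ d + 5 = 21.50 − 5·3.9269 + 5 = 6.866
ΔM = M_P − M_Q = 12.191 − (6.866) = 5.325; smaller M is more luminous → Star Q.
L ratio = 10^(0.4 |ΔM|) = 10^2.130 = 134.9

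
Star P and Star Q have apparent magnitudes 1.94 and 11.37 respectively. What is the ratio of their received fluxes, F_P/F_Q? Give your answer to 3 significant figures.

F_P/F_Q ≈ 5920

Δm = 1.94 − (11.37) = -9.43
Flux ratio = 10^(−0.4 Δm) = 10^(−0.4 × -9.43) = 10^3.772 = 5916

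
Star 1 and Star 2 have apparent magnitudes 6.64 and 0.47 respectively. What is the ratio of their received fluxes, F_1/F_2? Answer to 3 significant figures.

Magnitude difference = 6.17
Flux ratio = 10^(−0.4 Δm) = 10^(−0.4 × 6.17) = 10^-2.468 = 3.404×10^-3

F_1/F_2 ≈ 3.40×10^-3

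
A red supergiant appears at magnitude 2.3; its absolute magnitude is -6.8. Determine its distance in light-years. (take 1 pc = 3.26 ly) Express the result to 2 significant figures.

μ = m − M = 9.100
m − M = 5 log₁₀ d − 5
log₁₀ d = (m − M)/5 + 1 = 2.8200
d = 10^2.8200 = 660.7 pc
= 2154 ly

d ≈ 2200 ly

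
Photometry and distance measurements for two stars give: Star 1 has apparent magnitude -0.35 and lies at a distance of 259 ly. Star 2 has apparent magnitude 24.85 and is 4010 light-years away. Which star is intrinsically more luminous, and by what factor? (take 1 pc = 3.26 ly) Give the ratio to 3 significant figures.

Star 1 is more luminous, by a factor of 5.02×10^7.

Star 1: d = 259 ly / 3.26 = 79.45 pc
Star 1: M = m − 5 log₁₀ d + 5 = -0.35 − 5·1.9001 + 5 = -4.850
Star 2: d = 4010 ly / 3.26 = 1230 pc
Star 2: M = m − 5 log₁₀ d + 5 = 24.85 − 5·3.0899 + 5 = 14.400
ΔM = M_1 − M_2 = -4.850 − (14.400) = -19.251; smaller M is more luminous → Star 1.
L ratio = 10^(0.4 |ΔM|) = 10^7.700 = 5.015×10^7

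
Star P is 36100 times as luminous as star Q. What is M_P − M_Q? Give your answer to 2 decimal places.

Pogson: ΔM = −2.5 log₁₀(ratio) = −2.5 log₁₀(36100) = −2.5 × 4.5575 = -11.394
Star P is brighter, so it has the smaller magnitude: the difference is negative.

M_P − M_Q ≈ -11.39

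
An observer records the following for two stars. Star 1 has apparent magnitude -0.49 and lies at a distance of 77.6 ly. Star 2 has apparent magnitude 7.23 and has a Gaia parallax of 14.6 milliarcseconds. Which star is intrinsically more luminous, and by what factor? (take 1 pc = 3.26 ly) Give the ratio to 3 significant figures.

Star 1: d = 77.6 ly / 3.26 = 23.80 pc
Star 1: M = m − 5 log₁₀ d + 5 = -0.49 − 5·1.3766 + 5 = -2.373
Star 2: p = 14.6 mas = 0.0146″ → d = 1/p = 68.49 pc
Star 2: M = m − 5 log₁₀ d + 5 = 7.23 − 5·1.8356 + 5 = 3.052
ΔM = M_1 − M_2 = -2.373 − (3.052) = -5.425; smaller M is more luminous → Star 1.
L ratio = 10^(0.4 |ΔM|) = 10^2.170 = 147.9

Star 1 is more luminous, by a factor of 148.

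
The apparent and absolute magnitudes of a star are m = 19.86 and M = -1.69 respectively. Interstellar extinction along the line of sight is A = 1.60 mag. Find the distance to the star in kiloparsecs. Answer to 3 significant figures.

m − M = 5 log₁₀(d/10 pc) + A  ⇒  19.86 − (-1.69) − 1.60 = 5 log₁₀(d/10)
19.950 = 5 log₁₀(d/10)
log₁₀ d = (m − M − A)/5 + 1 = 4.9900
d = 10^4.9900 = 97720 pc
= 97.72 kpc

d ≈ 97.7 kpc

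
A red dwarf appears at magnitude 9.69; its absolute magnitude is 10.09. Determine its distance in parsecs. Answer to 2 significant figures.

d ≈ 8.3 pc

Distance modulus: m − M = 9.69 − (10.09) = -0.400
m − M = 5 log₁₀ d − 5
log₁₀ d = (m − M)/5 + 1 = 0.9200
d = 10^0.9200 = 8.318 pc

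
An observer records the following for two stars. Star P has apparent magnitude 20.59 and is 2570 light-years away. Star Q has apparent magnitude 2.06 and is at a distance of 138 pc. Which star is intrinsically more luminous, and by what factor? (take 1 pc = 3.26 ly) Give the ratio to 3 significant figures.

Star Q is more luminous, by a factor of 791000.

Star P: d = 2570 ly / 3.26 = 788.3 pc
Star P: M = m − 5 log₁₀ d + 5 = 20.59 − 5·2.8967 + 5 = 11.106
Star Q: M = m − 5 log₁₀ d + 5 = 2.06 − 5·2.1399 + 5 = -3.639
ΔM = M_P − M_Q = 11.106 − (-3.639) = 14.746; smaller M is more luminous → Star Q.
L ratio = 10^(0.4 |ΔM|) = 10^5.898 = 791300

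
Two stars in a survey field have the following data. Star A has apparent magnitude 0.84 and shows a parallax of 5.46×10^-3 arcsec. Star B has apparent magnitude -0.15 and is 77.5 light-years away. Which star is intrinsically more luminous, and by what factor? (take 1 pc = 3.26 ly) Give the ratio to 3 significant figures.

Star A is more luminous, by a factor of 23.8.

Star A: d = 1/p = 1/5.46×10^-3″ = 183.2 pc
Star A: M = m − 5 log₁₀ d + 5 = 0.84 − 5·2.2628 + 5 = -5.474
Star B: d = 77.5 ly / 3.26 = 23.77 pc
Star B: M = m − 5 log₁₀ d + 5 = -0.15 − 5·1.3761 + 5 = -2.030
ΔM = M_A − M_B = -5.474 − (-2.030) = -3.444; smaller M is more luminous → Star A.
L ratio = 10^(0.4 |ΔM|) = 10^1.377 = 23.85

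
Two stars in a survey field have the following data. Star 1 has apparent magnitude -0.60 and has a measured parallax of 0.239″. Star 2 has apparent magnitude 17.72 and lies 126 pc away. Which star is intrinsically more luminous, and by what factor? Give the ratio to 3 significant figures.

Star 1: d = 1/p = 1/0.239″ = 4.184 pc
Star 1: M = m − 5 log₁₀ d + 5 = -0.60 − 5·0.6216 + 5 = 1.292
Star 2: M = m − 5 log₁₀ d + 5 = 17.72 − 5·2.1004 + 5 = 12.218
ΔM = M_1 − M_2 = 1.292 − (12.218) = -10.926; smaller M is more luminous → Star 1.
L ratio = 10^(0.4 |ΔM|) = 10^4.370 = 23470

Star 1 is more luminous, by a factor of 23500.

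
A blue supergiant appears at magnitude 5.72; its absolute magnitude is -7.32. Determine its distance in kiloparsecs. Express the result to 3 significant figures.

μ = m − M = 13.040
m − M = 5 log₁₀ d − 5
log₁₀ d = (m − M)/5 + 1 = 3.6080
d = 10^3.6080 = 4055 pc
= 4.055 kpc

d ≈ 4.06 kpc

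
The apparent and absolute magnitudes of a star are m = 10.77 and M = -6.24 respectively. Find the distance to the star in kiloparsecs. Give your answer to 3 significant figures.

d ≈ 25.2 kpc

μ = m − M = 17.010
m − M = 5 log₁₀ d − 5
log₁₀ d = (m − M)/5 + 1 = 4.4020
d = 10^4.4020 = 25230 pc
= 25.23 kpc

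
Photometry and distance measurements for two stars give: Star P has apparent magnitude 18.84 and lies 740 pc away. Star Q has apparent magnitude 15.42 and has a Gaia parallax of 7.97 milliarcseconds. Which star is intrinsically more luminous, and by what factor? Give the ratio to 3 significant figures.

Star P: M = m − 5 log₁₀ d + 5 = 18.84 − 5·2.8692 + 5 = 9.494
Star Q: p = 7.97 mas = 7.97×10^-3″ → d = 1/p = 125.5 pc
Star Q: M = m − 5 log₁₀ d + 5 = 15.42 − 5·2.0985 + 5 = 9.927
ΔM = M_P − M_Q = 9.494 − (9.927) = -0.433; smaller M is more luminous → Star P.
L ratio = 10^(0.4 |ΔM|) = 10^0.173 = 1.491

Star P is more luminous, by a factor of 1.49.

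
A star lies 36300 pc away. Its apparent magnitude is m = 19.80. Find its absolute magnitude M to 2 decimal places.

M ≈ 2.00

5 log₁₀(d/10 pc) = 5 log₁₀(36300) − 5 = 17.800
M = m − 5 log₁₀(d/10) = 19.80 − 17.800 = 2.000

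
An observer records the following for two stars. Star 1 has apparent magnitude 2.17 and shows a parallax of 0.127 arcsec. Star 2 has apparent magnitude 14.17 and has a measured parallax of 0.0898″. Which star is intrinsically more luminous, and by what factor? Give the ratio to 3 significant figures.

Star 1 is more luminous, by a factor of 31500.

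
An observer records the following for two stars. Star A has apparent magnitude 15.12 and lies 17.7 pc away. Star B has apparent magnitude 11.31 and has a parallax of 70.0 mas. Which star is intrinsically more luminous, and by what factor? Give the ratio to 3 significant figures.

Star B is more luminous, by a factor of 21.8.

Star A: M = m − 5 log₁₀ d + 5 = 15.12 − 5·1.2480 + 5 = 13.880
Star B: p = 70.0 mas = 0.0700″ → d = 1/p = 14.29 pc
Star B: M = m − 5 log₁₀ d + 5 = 11.31 − 5·1.1549 + 5 = 10.535
ΔM = M_A − M_B = 13.880 − (10.535) = 3.345; smaller M is more luminous → Star B.
L ratio = 10^(0.4 |ΔM|) = 10^1.338 = 21.77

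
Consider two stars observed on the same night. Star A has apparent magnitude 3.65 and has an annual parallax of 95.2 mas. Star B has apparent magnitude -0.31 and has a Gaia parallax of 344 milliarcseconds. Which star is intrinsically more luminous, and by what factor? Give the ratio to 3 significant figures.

Star B is more luminous, by a factor of 2.94.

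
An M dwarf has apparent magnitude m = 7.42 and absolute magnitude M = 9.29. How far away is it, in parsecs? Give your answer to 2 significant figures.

d ≈ 4.2 pc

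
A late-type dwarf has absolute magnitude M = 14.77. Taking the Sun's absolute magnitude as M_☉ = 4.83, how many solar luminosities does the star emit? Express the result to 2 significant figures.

M − M_☉ = 14.77 − 4.83 = 9.940
L/L_☉ = 10^(−0.4 (M − M_☉)) = 10^-3.976 = 1.057×10^-4

L/L_☉ ≈ 1.1×10^-4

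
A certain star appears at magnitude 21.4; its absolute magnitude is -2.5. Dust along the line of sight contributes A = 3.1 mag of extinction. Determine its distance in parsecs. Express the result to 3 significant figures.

d ≈ 145000 pc

m − M = 5 log₁₀(d/10 pc) + A  ⇒  21.4 − (-2.5) − 3.1 = 5 log₁₀(d/10)
20.800 = 5 log₁₀(d/10)
log₁₀ d = (m − M − A)/5 + 1 = 5.1600
d = 10^5.1600 = 144500 pc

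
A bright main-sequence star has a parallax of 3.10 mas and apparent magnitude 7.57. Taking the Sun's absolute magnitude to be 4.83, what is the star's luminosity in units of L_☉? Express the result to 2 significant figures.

L/L_☉ ≈ 83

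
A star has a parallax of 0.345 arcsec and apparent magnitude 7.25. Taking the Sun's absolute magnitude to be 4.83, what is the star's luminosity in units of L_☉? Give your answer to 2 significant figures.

L/L_☉ ≈ 9.0×10^-3

d = 1/p = 1/0.345″ = 2.899 pc
M = m − 5 log₁₀ d + 5 = 7.25 − 5·0.4622 + 5 = 9.939
M − M_☉ = 9.939 − 4.83 = 5.109
L/L_☉ = 10^(−0.4 × 5.109) = 9.044×10^-3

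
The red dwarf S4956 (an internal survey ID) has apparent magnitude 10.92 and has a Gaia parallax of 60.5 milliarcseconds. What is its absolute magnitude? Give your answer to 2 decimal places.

M ≈ 9.83

p = 60.5 mas = 0.0605″ → d = 1/p = 16.53 pc
5 log₁₀(d/10 pc) = 5 log₁₀(16.53) − 5 = 1.091
M = m − 5 log₁₀(d/10) = 10.92 − 1.091 = 9.829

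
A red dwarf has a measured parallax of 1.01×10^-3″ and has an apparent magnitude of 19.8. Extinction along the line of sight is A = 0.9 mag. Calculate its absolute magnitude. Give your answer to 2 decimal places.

M ≈ 8.92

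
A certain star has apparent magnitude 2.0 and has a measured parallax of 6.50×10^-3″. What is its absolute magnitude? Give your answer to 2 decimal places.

M ≈ -3.94

d = 1/p = 1/6.50×10^-3″ = 153.8 pc
5 log₁₀(d/10 pc) = 5 log₁₀(153.8) − 5 = 5.935
M = m − 5 log₁₀(d/10) = 2.0 − 5.935 = -3.935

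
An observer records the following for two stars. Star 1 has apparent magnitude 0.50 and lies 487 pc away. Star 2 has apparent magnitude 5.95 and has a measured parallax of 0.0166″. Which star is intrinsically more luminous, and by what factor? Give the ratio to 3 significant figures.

Star 1 is more luminous, by a factor of 9890.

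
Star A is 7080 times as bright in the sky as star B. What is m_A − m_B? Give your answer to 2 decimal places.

Pogson: Δm = −2.5 log₁₀(ratio) = −2.5 log₁₀(7080) = −2.5 × 3.8500 = -9.625
Star A is brighter, so it has the smaller magnitude: the difference is negative.

m_A − m_B ≈ -9.63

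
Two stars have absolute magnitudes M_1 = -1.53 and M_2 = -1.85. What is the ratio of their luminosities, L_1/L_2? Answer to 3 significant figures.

ΔM = M_1 − M_2 = 0.32
L_1/L_2 = 10^(−0.4 ΔM) = 10^-0.128 = 0.7447

L_1/L_2 ≈ 0.745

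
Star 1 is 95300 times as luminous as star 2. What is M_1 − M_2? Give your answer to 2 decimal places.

M_1 − M_2 ≈ -12.45

Pogson: ΔM = −2.5 log₁₀(ratio) = −2.5 log₁₀(95300) = −2.5 × 4.9791 = -12.448
Star 1 is brighter, so it has the smaller magnitude: the difference is negative.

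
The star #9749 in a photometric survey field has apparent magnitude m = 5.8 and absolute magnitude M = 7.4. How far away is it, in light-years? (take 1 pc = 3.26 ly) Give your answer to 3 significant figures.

d ≈ 15.6 ly

μ = m − M = -1.600
m − M = 5 log₁₀ d − 5
log₁₀ d = (m − M)/5 + 1 = 0.6800
d = 10^0.6800 = 4.786 pc
= 15.60 ly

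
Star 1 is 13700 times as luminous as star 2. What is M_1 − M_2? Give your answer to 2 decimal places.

M_1 − M_2 ≈ -10.34

Pogson: ΔM = −2.5 log₁₀(ratio) = −2.5 log₁₀(13700) = −2.5 × 4.1367 = -10.342
Star 1 is brighter, so it has the smaller magnitude: the difference is negative.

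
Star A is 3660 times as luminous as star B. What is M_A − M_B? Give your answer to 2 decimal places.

M_A − M_B ≈ -8.91

Pogson: ΔM = −2.5 log₁₀(ratio) = −2.5 log₁₀(3660) = −2.5 × 3.5635 = -8.909
Star A is brighter, so it has the smaller magnitude: the difference is negative.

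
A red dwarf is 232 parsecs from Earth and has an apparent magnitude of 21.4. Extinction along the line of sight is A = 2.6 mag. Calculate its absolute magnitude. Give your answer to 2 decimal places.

M ≈ 11.97

5 log₁₀(d/10 pc) = 5 log₁₀(232.0) − 5 = 6.827
M = m − 5 log₁₀(d/10) − A = 21.4 − 6.827 − 2.6 = 11.973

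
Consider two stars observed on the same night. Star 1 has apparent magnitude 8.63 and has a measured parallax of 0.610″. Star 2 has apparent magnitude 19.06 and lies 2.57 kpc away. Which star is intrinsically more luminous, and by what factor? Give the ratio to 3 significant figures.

Star 2 is more luminous, by a factor of 165.

Star 1: d = 1/p = 1/0.610″ = 1.639 pc
Star 1: M = m − 5 log₁₀ d + 5 = 8.63 − 5·0.2147 + 5 = 12.557
Star 2: d = 2.57 kpc = 2570 pc
Star 2: M = m − 5 log₁₀ d + 5 = 19.06 − 5·3.4099 + 5 = 7.010
ΔM = M_1 − M_2 = 12.557 − (7.010) = 5.546; smaller M is more luminous → Star 2.
L ratio = 10^(0.4 |ΔM|) = 10^2.219 = 165.4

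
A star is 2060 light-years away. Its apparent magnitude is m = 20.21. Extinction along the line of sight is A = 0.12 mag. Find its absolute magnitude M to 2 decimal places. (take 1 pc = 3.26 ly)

M ≈ 11.09

d = 2060 ly / 3.26 = 631.9 pc
5 log₁₀(d/10 pc) = 5 log₁₀(631.9) − 5 = 9.003
M = m − 5 log₁₀(d/10) − A = 20.21 − 9.003 − 0.12 = 11.087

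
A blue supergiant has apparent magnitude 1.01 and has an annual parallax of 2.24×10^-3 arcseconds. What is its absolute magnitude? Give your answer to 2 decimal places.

M ≈ -7.24

d = 1/p = 1/2.24×10^-3″ = 446.4 pc
5 log₁₀(d/10 pc) = 5 log₁₀(446.4) − 5 = 8.249
M = m − 5 log₁₀(d/10) = 1.01 − 8.249 = -7.239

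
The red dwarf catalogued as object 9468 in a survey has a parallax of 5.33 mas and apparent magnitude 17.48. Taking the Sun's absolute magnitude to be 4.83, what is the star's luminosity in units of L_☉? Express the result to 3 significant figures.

L/L_☉ ≈ 3.07×10^-3

d = 1/p = 1000/5.33 mas = 187.6 pc
M = m − 5 log₁₀ d + 5 = 17.48 − 5·2.2733 + 5 = 11.114
M − M_☉ = 11.114 − 4.83 = 6.284
L/L_☉ = 10^(−0.4 × 6.284) = 3.066×10^-3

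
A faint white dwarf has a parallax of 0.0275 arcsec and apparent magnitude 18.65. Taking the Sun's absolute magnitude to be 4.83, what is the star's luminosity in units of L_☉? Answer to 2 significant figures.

d = 1/p = 1/0.0275″ = 36.36 pc
M = m − 5 log₁₀ d + 5 = 18.65 − 5·1.5607 + 5 = 15.847
M − M_☉ = 15.847 − 4.83 = 11.017
L/L_☉ = 10^(−0.4 × 11.017) = 3.920×10^-5

L/L_☉ ≈ 3.9×10^-5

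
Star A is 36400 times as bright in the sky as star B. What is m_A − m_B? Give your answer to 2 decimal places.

m_A − m_B ≈ -11.40

Pogson: Δm = −2.5 log₁₀(ratio) = −2.5 log₁₀(36400) = −2.5 × 4.5611 = -11.403
Star A is brighter, so it has the smaller magnitude: the difference is negative.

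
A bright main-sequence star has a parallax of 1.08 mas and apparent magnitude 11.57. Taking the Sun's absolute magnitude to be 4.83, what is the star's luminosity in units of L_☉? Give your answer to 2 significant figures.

L/L_☉ ≈ 17

d = 1/p = 1000/1.08 mas = 925.9 pc
M = m − 5 log₁₀ d + 5 = 11.57 − 5·2.9666 + 5 = 1.737
M − M_☉ = 1.737 − 4.83 = -3.093
L/L_☉ = 10^(−0.4 × -3.093) = 17.26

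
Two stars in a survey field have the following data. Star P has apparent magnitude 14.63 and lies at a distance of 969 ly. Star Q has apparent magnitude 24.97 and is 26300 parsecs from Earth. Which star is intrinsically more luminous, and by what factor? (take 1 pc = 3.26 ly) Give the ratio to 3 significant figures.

Star P is more luminous, by a factor of 1.75.

Star P: d = 969 ly / 3.26 = 297.2 pc
Star P: M = m − 5 log₁₀ d + 5 = 14.63 − 5·2.4731 + 5 = 7.264
Star Q: M = m − 5 log₁₀ d + 5 = 24.97 − 5·4.4200 + 5 = 7.870
ΔM = M_P − M_Q = 7.264 − (7.870) = -0.606; smaller M is more luminous → Star P.
L ratio = 10^(0.4 |ΔM|) = 10^0.242 = 1.747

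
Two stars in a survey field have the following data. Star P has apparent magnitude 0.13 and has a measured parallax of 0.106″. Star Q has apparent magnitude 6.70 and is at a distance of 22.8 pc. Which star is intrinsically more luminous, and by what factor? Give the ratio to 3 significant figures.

Star P is more luminous, by a factor of 72.7.

Star P: d = 1/p = 1/0.106″ = 9.434 pc
Star P: M = m − 5 log₁₀ d + 5 = 0.13 − 5·0.9747 + 5 = 0.257
Star Q: M = m − 5 log₁₀ d + 5 = 6.70 − 5·1.3579 + 5 = 4.910
ΔM = M_P − M_Q = 0.257 − (4.910) = -4.654; smaller M is more luminous → Star P.
L ratio = 10^(0.4 |ΔM|) = 10^1.862 = 72.70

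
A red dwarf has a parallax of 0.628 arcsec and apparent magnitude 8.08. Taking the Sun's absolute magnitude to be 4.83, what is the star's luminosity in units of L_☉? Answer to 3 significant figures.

L/L_☉ ≈ 1.27×10^-3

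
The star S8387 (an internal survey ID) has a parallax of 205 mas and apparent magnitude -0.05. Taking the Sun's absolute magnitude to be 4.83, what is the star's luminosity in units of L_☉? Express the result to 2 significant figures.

d = 1/p = 1000/205 mas = 4.878 pc
M = m − 5 log₁₀ d + 5 = -0.05 − 5·0.6882 + 5 = 1.509
M − M_☉ = 1.509 − 4.83 = -3.321
L/L_☉ = 10^(−0.4 × -3.321) = 21.31

L/L_☉ ≈ 21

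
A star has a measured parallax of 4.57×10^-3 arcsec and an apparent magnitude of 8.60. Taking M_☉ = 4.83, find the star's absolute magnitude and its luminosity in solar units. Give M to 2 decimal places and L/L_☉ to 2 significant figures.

d = 1/p = 1/4.57×10^-3″ = 218.8 pc
M = m − 5 log₁₀ d + 5 = 8.60 − 5·2.3401 + 5 = 1.900
M − M_☉ = 1.900 − 4.83 = -2.930
L/L_☉ = 10^(−0.4 × -2.930) = 14.87

M ≈ 1.90; L/L_☉ ≈ 15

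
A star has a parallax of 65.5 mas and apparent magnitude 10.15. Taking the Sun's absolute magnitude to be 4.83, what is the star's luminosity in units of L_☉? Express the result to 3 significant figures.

L/L_☉ ≈ 0.0174

d = 1/p = 1000/65.5 mas = 15.27 pc
M = m − 5 log₁₀ d + 5 = 10.15 − 5·1.1838 + 5 = 9.231
M − M_☉ = 9.231 − 4.83 = 4.401
L/L_☉ = 10^(−0.4 × 4.401) = 0.01736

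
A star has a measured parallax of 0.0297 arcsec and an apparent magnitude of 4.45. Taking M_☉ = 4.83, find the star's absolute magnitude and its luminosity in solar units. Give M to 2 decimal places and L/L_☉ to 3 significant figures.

d = 1/p = 1/0.0297″ = 33.67 pc
M = m − 5 log₁₀ d + 5 = 4.45 − 5·1.5272 + 5 = 1.814
M − M_☉ = 1.814 − 4.83 = -3.016
L/L_☉ = 10^(−0.4 × -3.016) = 16.09

M ≈ 1.81; L/L_☉ ≈ 16.1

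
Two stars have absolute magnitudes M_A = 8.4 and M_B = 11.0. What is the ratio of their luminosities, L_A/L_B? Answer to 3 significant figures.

L_A/L_B ≈ 11.0

ΔM = M_A − M_B = -2.6
L_A/L_B = 10^(−0.4 ΔM) = 10^1.040 = 10.96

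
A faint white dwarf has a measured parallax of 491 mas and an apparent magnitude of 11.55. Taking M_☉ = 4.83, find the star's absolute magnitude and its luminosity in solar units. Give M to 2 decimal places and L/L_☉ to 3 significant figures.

d = 1/p = 1000/491 mas = 2.037 pc
M = m − 5 log₁₀ d + 5 = 11.55 − 5·0.3089 + 5 = 15.005
M − M_☉ = 15.005 − 4.83 = 10.175
L/L_☉ = 10^(−0.4 × 10.175) = 8.508×10^-5

M ≈ 15.01; L/L_☉ ≈ 8.51×10^-5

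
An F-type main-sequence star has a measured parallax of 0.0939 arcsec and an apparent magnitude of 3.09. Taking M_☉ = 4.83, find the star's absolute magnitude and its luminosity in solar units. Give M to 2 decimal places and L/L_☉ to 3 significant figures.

d = 1/p = 1/0.0939″ = 10.65 pc
M = m − 5 log₁₀ d + 5 = 3.09 − 5·1.0273 + 5 = 2.953
M − M_☉ = 2.953 − 4.83 = -1.877
L/L_☉ = 10^(−0.4 × -1.877) = 5.632

M ≈ 2.95; L/L_☉ ≈ 5.63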